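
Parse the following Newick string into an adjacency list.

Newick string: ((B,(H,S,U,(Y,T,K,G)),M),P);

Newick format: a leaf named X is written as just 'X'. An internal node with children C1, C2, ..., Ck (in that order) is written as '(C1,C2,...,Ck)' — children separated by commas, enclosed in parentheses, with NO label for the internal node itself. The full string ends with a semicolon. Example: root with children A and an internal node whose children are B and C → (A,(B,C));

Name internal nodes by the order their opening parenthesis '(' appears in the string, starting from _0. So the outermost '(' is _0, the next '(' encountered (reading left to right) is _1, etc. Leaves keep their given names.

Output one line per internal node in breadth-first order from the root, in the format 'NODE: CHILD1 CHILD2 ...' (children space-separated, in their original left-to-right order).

Answer: _0: _1 P
_1: B _2 M
_2: H S U _3
_3: Y T K G

Derivation:
Input: ((B,(H,S,U,(Y,T,K,G)),M),P);
Scanning left-to-right, naming '(' by encounter order:
  pos 0: '(' -> open internal node _0 (depth 1)
  pos 1: '(' -> open internal node _1 (depth 2)
  pos 4: '(' -> open internal node _2 (depth 3)
  pos 11: '(' -> open internal node _3 (depth 4)
  pos 19: ')' -> close internal node _3 (now at depth 3)
  pos 20: ')' -> close internal node _2 (now at depth 2)
  pos 23: ')' -> close internal node _1 (now at depth 1)
  pos 26: ')' -> close internal node _0 (now at depth 0)
Total internal nodes: 4
BFS adjacency from root:
  _0: _1 P
  _1: B _2 M
  _2: H S U _3
  _3: Y T K G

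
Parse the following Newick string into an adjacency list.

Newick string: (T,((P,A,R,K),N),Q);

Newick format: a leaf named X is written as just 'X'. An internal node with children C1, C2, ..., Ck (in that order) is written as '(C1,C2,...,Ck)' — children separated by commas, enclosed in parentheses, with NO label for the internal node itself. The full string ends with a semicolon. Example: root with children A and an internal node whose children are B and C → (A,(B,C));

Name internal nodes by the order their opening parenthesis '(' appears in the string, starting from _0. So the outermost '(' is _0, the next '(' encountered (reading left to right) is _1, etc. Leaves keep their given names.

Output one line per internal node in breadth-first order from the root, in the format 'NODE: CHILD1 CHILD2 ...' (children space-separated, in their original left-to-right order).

Input: (T,((P,A,R,K),N),Q);
Scanning left-to-right, naming '(' by encounter order:
  pos 0: '(' -> open internal node _0 (depth 1)
  pos 3: '(' -> open internal node _1 (depth 2)
  pos 4: '(' -> open internal node _2 (depth 3)
  pos 12: ')' -> close internal node _2 (now at depth 2)
  pos 15: ')' -> close internal node _1 (now at depth 1)
  pos 18: ')' -> close internal node _0 (now at depth 0)
Total internal nodes: 3
BFS adjacency from root:
  _0: T _1 Q
  _1: _2 N
  _2: P A R K

Answer: _0: T _1 Q
_1: _2 N
_2: P A R K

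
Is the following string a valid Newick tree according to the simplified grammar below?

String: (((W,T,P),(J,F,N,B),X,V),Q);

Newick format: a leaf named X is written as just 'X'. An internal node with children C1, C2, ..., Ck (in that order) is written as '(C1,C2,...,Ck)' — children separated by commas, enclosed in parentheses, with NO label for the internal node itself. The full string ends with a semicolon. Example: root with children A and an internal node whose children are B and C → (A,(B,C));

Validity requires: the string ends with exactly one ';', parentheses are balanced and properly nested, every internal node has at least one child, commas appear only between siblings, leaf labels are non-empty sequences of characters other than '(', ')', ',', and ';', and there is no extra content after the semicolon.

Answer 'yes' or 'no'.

Answer: yes

Derivation:
Input: (((W,T,P),(J,F,N,B),X,V),Q);
Paren balance: 4 '(' vs 4 ')' OK
Ends with single ';': True
Full parse: OK
Valid: True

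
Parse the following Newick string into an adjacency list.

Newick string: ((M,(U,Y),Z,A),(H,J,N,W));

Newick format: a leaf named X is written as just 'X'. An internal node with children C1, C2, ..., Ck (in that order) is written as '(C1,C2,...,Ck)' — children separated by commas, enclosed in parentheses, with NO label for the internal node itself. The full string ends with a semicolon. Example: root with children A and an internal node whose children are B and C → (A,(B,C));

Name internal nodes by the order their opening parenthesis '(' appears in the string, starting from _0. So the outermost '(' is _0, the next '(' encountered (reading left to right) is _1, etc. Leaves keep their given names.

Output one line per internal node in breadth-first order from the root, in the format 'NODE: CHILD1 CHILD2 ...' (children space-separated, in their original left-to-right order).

Answer: _0: _1 _3
_1: M _2 Z A
_3: H J N W
_2: U Y

Derivation:
Input: ((M,(U,Y),Z,A),(H,J,N,W));
Scanning left-to-right, naming '(' by encounter order:
  pos 0: '(' -> open internal node _0 (depth 1)
  pos 1: '(' -> open internal node _1 (depth 2)
  pos 4: '(' -> open internal node _2 (depth 3)
  pos 8: ')' -> close internal node _2 (now at depth 2)
  pos 13: ')' -> close internal node _1 (now at depth 1)
  pos 15: '(' -> open internal node _3 (depth 2)
  pos 23: ')' -> close internal node _3 (now at depth 1)
  pos 24: ')' -> close internal node _0 (now at depth 0)
Total internal nodes: 4
BFS adjacency from root:
  _0: _1 _3
  _1: M _2 Z A
  _3: H J N W
  _2: U Y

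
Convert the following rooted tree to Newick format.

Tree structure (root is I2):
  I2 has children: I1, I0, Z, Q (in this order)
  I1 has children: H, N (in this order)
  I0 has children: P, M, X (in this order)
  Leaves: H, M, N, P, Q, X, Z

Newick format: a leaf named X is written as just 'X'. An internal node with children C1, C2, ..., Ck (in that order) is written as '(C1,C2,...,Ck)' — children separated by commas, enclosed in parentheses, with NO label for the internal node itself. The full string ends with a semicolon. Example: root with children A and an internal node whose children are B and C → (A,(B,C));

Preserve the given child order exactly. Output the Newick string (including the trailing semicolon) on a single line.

Answer: ((H,N),(P,M,X),Z,Q);

Derivation:
internal I2 with children ['I1', 'I0', 'Z', 'Q']
  internal I1 with children ['H', 'N']
    leaf 'H' → 'H'
    leaf 'N' → 'N'
  → '(H,N)'
  internal I0 with children ['P', 'M', 'X']
    leaf 'P' → 'P'
    leaf 'M' → 'M'
    leaf 'X' → 'X'
  → '(P,M,X)'
  leaf 'Z' → 'Z'
  leaf 'Q' → 'Q'
→ '((H,N),(P,M,X),Z,Q)'
Final: ((H,N),(P,M,X),Z,Q);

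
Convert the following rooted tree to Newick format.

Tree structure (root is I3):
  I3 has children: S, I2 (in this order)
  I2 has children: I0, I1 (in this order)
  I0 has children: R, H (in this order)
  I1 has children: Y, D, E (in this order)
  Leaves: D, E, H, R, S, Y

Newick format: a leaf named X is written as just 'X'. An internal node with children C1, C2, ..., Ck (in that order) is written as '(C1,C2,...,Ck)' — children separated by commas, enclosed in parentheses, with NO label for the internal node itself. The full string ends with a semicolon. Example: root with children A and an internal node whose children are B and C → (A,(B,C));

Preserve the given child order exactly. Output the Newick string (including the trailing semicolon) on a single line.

internal I3 with children ['S', 'I2']
  leaf 'S' → 'S'
  internal I2 with children ['I0', 'I1']
    internal I0 with children ['R', 'H']
      leaf 'R' → 'R'
      leaf 'H' → 'H'
    → '(R,H)'
    internal I1 with children ['Y', 'D', 'E']
      leaf 'Y' → 'Y'
      leaf 'D' → 'D'
      leaf 'E' → 'E'
    → '(Y,D,E)'
  → '((R,H),(Y,D,E))'
→ '(S,((R,H),(Y,D,E)))'
Final: (S,((R,H),(Y,D,E)));

Answer: (S,((R,H),(Y,D,E)));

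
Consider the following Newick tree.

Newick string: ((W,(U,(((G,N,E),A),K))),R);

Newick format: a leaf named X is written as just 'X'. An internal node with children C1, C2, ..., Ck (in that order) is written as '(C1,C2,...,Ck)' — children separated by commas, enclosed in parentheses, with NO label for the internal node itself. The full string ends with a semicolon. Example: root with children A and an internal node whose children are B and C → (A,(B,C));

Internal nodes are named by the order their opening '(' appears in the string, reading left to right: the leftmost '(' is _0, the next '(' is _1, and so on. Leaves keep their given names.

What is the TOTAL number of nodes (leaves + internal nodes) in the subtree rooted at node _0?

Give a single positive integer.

Newick: ((W,(U,(((G,N,E),A),K))),R);
Locate _0: it is the '(' at position 0 (the 1st '(' reading left to right).
Query: subtree rooted at _0
_0: subtree_size = 1 + 13
  _1: subtree_size = 1 + 11
    W: subtree_size = 1 + 0
    _2: subtree_size = 1 + 9
      U: subtree_size = 1 + 0
      _3: subtree_size = 1 + 7
        _4: subtree_size = 1 + 5
          _5: subtree_size = 1 + 3
            G: subtree_size = 1 + 0
            N: subtree_size = 1 + 0
            E: subtree_size = 1 + 0
          A: subtree_size = 1 + 0
        K: subtree_size = 1 + 0
  R: subtree_size = 1 + 0
Total subtree size of _0: 14

Answer: 14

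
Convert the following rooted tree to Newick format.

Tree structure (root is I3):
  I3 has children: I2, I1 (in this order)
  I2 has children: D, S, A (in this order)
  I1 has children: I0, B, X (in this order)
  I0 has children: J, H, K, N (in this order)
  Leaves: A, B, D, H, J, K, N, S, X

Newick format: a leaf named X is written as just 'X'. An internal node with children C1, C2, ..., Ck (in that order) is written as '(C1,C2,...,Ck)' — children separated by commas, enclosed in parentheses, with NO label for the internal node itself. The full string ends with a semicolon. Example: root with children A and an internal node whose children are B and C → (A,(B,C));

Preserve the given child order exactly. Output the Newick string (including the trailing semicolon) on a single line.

internal I3 with children ['I2', 'I1']
  internal I2 with children ['D', 'S', 'A']
    leaf 'D' → 'D'
    leaf 'S' → 'S'
    leaf 'A' → 'A'
  → '(D,S,A)'
  internal I1 with children ['I0', 'B', 'X']
    internal I0 with children ['J', 'H', 'K', 'N']
      leaf 'J' → 'J'
      leaf 'H' → 'H'
      leaf 'K' → 'K'
      leaf 'N' → 'N'
    → '(J,H,K,N)'
    leaf 'B' → 'B'
    leaf 'X' → 'X'
  → '((J,H,K,N),B,X)'
→ '((D,S,A),((J,H,K,N),B,X))'
Final: ((D,S,A),((J,H,K,N),B,X));

Answer: ((D,S,A),((J,H,K,N),B,X));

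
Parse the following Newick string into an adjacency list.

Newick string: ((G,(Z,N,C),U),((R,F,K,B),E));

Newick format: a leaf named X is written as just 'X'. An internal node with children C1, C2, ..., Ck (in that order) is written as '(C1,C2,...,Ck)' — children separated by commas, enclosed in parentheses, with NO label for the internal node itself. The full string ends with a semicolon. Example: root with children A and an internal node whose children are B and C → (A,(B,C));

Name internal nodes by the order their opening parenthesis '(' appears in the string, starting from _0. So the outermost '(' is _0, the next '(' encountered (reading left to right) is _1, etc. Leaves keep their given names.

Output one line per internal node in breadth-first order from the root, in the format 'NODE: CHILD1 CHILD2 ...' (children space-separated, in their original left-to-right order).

Input: ((G,(Z,N,C),U),((R,F,K,B),E));
Scanning left-to-right, naming '(' by encounter order:
  pos 0: '(' -> open internal node _0 (depth 1)
  pos 1: '(' -> open internal node _1 (depth 2)
  pos 4: '(' -> open internal node _2 (depth 3)
  pos 10: ')' -> close internal node _2 (now at depth 2)
  pos 13: ')' -> close internal node _1 (now at depth 1)
  pos 15: '(' -> open internal node _3 (depth 2)
  pos 16: '(' -> open internal node _4 (depth 3)
  pos 24: ')' -> close internal node _4 (now at depth 2)
  pos 27: ')' -> close internal node _3 (now at depth 1)
  pos 28: ')' -> close internal node _0 (now at depth 0)
Total internal nodes: 5
BFS adjacency from root:
  _0: _1 _3
  _1: G _2 U
  _3: _4 E
  _2: Z N C
  _4: R F K B

Answer: _0: _1 _3
_1: G _2 U
_3: _4 E
_2: Z N C
_4: R F K B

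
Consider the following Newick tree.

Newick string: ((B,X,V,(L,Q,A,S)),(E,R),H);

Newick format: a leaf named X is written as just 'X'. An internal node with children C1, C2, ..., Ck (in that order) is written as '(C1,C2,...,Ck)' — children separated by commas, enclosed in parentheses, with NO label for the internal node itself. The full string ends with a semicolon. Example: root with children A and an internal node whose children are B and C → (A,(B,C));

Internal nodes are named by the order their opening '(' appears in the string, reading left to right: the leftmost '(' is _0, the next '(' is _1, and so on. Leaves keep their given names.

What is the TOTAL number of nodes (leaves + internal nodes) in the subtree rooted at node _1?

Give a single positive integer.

Newick: ((B,X,V,(L,Q,A,S)),(E,R),H);
Locate _1: it is the '(' at position 1 (the 2nd '(' reading left to right).
Query: subtree rooted at _1
_1: subtree_size = 1 + 8
  B: subtree_size = 1 + 0
  X: subtree_size = 1 + 0
  V: subtree_size = 1 + 0
  _2: subtree_size = 1 + 4
    L: subtree_size = 1 + 0
    Q: subtree_size = 1 + 0
    A: subtree_size = 1 + 0
    S: subtree_size = 1 + 0
Total subtree size of _1: 9

Answer: 9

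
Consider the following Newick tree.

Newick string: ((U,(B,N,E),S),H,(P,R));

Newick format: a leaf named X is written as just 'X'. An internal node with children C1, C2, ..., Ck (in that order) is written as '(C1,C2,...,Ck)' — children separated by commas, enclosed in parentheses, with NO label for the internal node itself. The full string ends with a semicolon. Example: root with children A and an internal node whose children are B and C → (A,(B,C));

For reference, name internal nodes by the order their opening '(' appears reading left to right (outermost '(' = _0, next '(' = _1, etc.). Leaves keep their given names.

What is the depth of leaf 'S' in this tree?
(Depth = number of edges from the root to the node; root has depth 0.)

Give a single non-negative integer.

Newick: ((U,(B,N,E),S),H,(P,R));
Naming internals by '(' encounter order: outermost '(' = _0, next = _1, ...
Query node: S
Path from root: _0 -> _1 -> S
Depth of S: 2 (number of edges from root)

Answer: 2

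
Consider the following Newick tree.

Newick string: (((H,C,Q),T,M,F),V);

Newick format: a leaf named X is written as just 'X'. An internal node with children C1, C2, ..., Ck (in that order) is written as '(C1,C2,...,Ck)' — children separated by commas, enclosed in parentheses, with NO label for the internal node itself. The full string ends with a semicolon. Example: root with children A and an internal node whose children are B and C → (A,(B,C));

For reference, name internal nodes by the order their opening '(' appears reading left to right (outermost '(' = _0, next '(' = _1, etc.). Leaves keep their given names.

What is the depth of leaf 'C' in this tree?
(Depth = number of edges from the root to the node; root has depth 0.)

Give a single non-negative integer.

Answer: 3

Derivation:
Newick: (((H,C,Q),T,M,F),V);
Naming internals by '(' encounter order: outermost '(' = _0, next = _1, ...
Query node: C
Path from root: _0 -> _1 -> _2 -> C
Depth of C: 3 (number of edges from root)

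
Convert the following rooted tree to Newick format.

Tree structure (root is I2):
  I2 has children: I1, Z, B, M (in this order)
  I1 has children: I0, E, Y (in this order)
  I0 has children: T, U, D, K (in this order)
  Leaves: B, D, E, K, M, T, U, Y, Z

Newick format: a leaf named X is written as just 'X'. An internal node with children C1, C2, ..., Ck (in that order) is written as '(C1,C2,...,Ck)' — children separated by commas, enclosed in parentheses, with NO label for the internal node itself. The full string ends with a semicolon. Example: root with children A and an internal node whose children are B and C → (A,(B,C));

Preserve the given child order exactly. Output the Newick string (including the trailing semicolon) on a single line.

internal I2 with children ['I1', 'Z', 'B', 'M']
  internal I1 with children ['I0', 'E', 'Y']
    internal I0 with children ['T', 'U', 'D', 'K']
      leaf 'T' → 'T'
      leaf 'U' → 'U'
      leaf 'D' → 'D'
      leaf 'K' → 'K'
    → '(T,U,D,K)'
    leaf 'E' → 'E'
    leaf 'Y' → 'Y'
  → '((T,U,D,K),E,Y)'
  leaf 'Z' → 'Z'
  leaf 'B' → 'B'
  leaf 'M' → 'M'
→ '(((T,U,D,K),E,Y),Z,B,M)'
Final: (((T,U,D,K),E,Y),Z,B,M);

Answer: (((T,U,D,K),E,Y),Z,B,M);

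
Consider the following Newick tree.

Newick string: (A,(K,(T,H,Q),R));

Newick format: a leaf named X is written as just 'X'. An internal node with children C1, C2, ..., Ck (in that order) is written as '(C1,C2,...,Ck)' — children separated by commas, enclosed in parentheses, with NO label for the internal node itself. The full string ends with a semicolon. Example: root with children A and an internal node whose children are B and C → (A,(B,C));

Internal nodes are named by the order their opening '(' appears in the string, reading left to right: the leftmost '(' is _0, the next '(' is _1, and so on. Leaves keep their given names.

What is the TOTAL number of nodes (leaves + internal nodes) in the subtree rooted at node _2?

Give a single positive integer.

Newick: (A,(K,(T,H,Q),R));
Locate _2: it is the '(' at position 6 (the 3rd '(' reading left to right).
Query: subtree rooted at _2
_2: subtree_size = 1 + 3
  T: subtree_size = 1 + 0
  H: subtree_size = 1 + 0
  Q: subtree_size = 1 + 0
Total subtree size of _2: 4

Answer: 4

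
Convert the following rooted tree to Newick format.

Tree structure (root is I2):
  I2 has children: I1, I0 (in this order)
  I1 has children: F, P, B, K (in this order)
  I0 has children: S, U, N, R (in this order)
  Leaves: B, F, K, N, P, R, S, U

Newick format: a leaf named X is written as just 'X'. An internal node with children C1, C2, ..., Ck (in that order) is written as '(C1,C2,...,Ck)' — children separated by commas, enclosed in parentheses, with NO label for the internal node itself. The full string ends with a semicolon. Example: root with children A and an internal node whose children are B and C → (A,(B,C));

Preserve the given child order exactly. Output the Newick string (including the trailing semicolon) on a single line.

Answer: ((F,P,B,K),(S,U,N,R));

Derivation:
internal I2 with children ['I1', 'I0']
  internal I1 with children ['F', 'P', 'B', 'K']
    leaf 'F' → 'F'
    leaf 'P' → 'P'
    leaf 'B' → 'B'
    leaf 'K' → 'K'
  → '(F,P,B,K)'
  internal I0 with children ['S', 'U', 'N', 'R']
    leaf 'S' → 'S'
    leaf 'U' → 'U'
    leaf 'N' → 'N'
    leaf 'R' → 'R'
  → '(S,U,N,R)'
→ '((F,P,B,K),(S,U,N,R))'
Final: ((F,P,B,K),(S,U,N,R));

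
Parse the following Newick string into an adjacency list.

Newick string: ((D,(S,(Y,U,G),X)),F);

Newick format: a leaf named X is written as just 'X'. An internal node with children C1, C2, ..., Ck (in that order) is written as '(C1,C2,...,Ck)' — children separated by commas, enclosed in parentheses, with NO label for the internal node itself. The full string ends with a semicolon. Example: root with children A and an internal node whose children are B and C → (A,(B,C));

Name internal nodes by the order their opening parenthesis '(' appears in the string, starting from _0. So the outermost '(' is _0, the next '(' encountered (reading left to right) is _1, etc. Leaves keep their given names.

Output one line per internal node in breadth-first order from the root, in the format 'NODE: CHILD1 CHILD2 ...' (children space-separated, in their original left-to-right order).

Answer: _0: _1 F
_1: D _2
_2: S _3 X
_3: Y U G

Derivation:
Input: ((D,(S,(Y,U,G),X)),F);
Scanning left-to-right, naming '(' by encounter order:
  pos 0: '(' -> open internal node _0 (depth 1)
  pos 1: '(' -> open internal node _1 (depth 2)
  pos 4: '(' -> open internal node _2 (depth 3)
  pos 7: '(' -> open internal node _3 (depth 4)
  pos 13: ')' -> close internal node _3 (now at depth 3)
  pos 16: ')' -> close internal node _2 (now at depth 2)
  pos 17: ')' -> close internal node _1 (now at depth 1)
  pos 20: ')' -> close internal node _0 (now at depth 0)
Total internal nodes: 4
BFS adjacency from root:
  _0: _1 F
  _1: D _2
  _2: S _3 X
  _3: Y U G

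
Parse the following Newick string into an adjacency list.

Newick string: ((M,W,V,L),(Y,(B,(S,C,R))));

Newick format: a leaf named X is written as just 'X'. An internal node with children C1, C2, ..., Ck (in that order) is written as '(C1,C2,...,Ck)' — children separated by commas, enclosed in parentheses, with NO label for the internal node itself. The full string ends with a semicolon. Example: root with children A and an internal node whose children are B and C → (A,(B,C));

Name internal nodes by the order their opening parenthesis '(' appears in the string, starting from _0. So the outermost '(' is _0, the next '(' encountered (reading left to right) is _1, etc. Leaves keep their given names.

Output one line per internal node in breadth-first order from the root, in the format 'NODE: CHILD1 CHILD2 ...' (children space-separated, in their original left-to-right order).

Answer: _0: _1 _2
_1: M W V L
_2: Y _3
_3: B _4
_4: S C R

Derivation:
Input: ((M,W,V,L),(Y,(B,(S,C,R))));
Scanning left-to-right, naming '(' by encounter order:
  pos 0: '(' -> open internal node _0 (depth 1)
  pos 1: '(' -> open internal node _1 (depth 2)
  pos 9: ')' -> close internal node _1 (now at depth 1)
  pos 11: '(' -> open internal node _2 (depth 2)
  pos 14: '(' -> open internal node _3 (depth 3)
  pos 17: '(' -> open internal node _4 (depth 4)
  pos 23: ')' -> close internal node _4 (now at depth 3)
  pos 24: ')' -> close internal node _3 (now at depth 2)
  pos 25: ')' -> close internal node _2 (now at depth 1)
  pos 26: ')' -> close internal node _0 (now at depth 0)
Total internal nodes: 5
BFS adjacency from root:
  _0: _1 _2
  _1: M W V L
  _2: Y _3
  _3: B _4
  _4: S C R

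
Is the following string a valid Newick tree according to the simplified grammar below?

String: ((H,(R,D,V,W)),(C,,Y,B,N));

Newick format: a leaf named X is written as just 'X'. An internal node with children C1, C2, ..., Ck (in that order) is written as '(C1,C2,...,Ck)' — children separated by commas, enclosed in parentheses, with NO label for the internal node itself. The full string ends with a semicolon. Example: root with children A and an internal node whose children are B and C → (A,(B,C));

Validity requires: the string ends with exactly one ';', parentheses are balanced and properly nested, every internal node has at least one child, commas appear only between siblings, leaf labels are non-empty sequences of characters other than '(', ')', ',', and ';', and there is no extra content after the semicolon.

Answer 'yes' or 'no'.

Input: ((H,(R,D,V,W)),(C,,Y,B,N));
Paren balance: 4 '(' vs 4 ')' OK
Ends with single ';': True
Full parse: FAILS (empty leaf label at pos 18)
Valid: False

Answer: no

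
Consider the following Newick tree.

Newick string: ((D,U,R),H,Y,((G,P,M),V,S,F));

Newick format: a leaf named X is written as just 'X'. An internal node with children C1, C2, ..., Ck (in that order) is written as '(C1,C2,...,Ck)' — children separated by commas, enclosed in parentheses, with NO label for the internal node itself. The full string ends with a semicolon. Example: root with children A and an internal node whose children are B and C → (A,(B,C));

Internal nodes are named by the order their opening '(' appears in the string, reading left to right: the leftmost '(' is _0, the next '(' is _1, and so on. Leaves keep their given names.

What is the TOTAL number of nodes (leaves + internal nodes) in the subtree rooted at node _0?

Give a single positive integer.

Newick: ((D,U,R),H,Y,((G,P,M),V,S,F));
Locate _0: it is the '(' at position 0 (the 1st '(' reading left to right).
Query: subtree rooted at _0
_0: subtree_size = 1 + 14
  _1: subtree_size = 1 + 3
    D: subtree_size = 1 + 0
    U: subtree_size = 1 + 0
    R: subtree_size = 1 + 0
  H: subtree_size = 1 + 0
  Y: subtree_size = 1 + 0
  _2: subtree_size = 1 + 7
    _3: subtree_size = 1 + 3
      G: subtree_size = 1 + 0
      P: subtree_size = 1 + 0
      M: subtree_size = 1 + 0
    V: subtree_size = 1 + 0
    S: subtree_size = 1 + 0
    F: subtree_size = 1 + 0
Total subtree size of _0: 15

Answer: 15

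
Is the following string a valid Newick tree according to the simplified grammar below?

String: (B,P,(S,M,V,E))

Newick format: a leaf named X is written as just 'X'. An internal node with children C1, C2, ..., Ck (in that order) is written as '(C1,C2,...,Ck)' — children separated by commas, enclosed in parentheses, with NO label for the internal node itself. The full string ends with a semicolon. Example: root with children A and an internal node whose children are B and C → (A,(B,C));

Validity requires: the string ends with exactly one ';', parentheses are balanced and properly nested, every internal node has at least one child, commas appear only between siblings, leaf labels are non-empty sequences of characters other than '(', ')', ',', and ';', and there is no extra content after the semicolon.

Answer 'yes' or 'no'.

Answer: no

Derivation:
Input: (B,P,(S,M,V,E))
Paren balance: 2 '(' vs 2 ')' OK
Ends with single ';': False
Full parse: FAILS (must end with ;)
Valid: False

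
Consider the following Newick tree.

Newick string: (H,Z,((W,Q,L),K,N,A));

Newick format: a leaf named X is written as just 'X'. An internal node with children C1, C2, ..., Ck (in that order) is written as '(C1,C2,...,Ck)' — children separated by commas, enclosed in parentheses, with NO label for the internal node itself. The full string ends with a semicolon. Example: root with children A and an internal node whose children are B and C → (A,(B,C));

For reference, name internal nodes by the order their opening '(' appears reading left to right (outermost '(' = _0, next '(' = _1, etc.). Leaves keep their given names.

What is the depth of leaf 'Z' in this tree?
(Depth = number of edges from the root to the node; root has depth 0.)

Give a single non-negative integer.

Newick: (H,Z,((W,Q,L),K,N,A));
Naming internals by '(' encounter order: outermost '(' = _0, next = _1, ...
Query node: Z
Path from root: _0 -> Z
Depth of Z: 1 (number of edges from root)

Answer: 1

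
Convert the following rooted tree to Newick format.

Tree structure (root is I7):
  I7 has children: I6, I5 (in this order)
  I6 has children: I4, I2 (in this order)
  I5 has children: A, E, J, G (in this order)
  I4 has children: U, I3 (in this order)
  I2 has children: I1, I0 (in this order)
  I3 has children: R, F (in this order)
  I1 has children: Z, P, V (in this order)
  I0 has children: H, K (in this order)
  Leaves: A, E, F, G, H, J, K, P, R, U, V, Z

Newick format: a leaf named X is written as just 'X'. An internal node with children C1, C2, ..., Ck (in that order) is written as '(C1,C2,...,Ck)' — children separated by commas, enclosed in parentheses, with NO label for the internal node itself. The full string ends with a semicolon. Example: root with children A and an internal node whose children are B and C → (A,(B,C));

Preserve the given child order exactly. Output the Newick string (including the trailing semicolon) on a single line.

internal I7 with children ['I6', 'I5']
  internal I6 with children ['I4', 'I2']
    internal I4 with children ['U', 'I3']
      leaf 'U' → 'U'
      internal I3 with children ['R', 'F']
        leaf 'R' → 'R'
        leaf 'F' → 'F'
      → '(R,F)'
    → '(U,(R,F))'
    internal I2 with children ['I1', 'I0']
      internal I1 with children ['Z', 'P', 'V']
        leaf 'Z' → 'Z'
        leaf 'P' → 'P'
        leaf 'V' → 'V'
      → '(Z,P,V)'
      internal I0 with children ['H', 'K']
        leaf 'H' → 'H'
        leaf 'K' → 'K'
      → '(H,K)'
    → '((Z,P,V),(H,K))'
  → '((U,(R,F)),((Z,P,V),(H,K)))'
  internal I5 with children ['A', 'E', 'J', 'G']
    leaf 'A' → 'A'
    leaf 'E' → 'E'
    leaf 'J' → 'J'
    leaf 'G' → 'G'
  → '(A,E,J,G)'
→ '(((U,(R,F)),((Z,P,V),(H,K))),(A,E,J,G))'
Final: (((U,(R,F)),((Z,P,V),(H,K))),(A,E,J,G));

Answer: (((U,(R,F)),((Z,P,V),(H,K))),(A,E,J,G));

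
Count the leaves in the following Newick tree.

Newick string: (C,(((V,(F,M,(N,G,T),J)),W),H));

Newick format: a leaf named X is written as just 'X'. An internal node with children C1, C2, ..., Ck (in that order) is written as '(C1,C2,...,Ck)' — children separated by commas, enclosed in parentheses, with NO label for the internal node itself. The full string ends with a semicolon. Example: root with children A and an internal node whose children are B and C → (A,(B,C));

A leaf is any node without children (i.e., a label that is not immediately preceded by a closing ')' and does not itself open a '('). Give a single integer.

Answer: 10

Derivation:
Newick: (C,(((V,(F,M,(N,G,T),J)),W),H));
Scan left-to-right; a leaf is any maximal label run not followed by '(':
  pos 1: leaf 'C' → count = 1
  pos 6: leaf 'V' → count = 2
  pos 9: leaf 'F' → count = 3
  pos 11: leaf 'M' → count = 4
  pos 14: leaf 'N' → count = 5
  pos 16: leaf 'G' → count = 6
  pos 18: leaf 'T' → count = 7
  pos 21: leaf 'J' → count = 8
  pos 25: leaf 'W' → count = 9
  pos 28: leaf 'H' → count = 10
Total leaves: 10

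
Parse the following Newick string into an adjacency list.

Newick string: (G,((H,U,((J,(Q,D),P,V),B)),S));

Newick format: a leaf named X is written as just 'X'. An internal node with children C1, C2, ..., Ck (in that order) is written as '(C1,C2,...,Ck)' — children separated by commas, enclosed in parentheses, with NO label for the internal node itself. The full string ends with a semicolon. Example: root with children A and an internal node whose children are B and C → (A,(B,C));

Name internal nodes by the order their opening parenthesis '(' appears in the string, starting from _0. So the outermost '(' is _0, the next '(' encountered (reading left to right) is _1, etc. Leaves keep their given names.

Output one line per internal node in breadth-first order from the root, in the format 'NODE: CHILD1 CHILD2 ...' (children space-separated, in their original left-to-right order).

Answer: _0: G _1
_1: _2 S
_2: H U _3
_3: _4 B
_4: J _5 P V
_5: Q D

Derivation:
Input: (G,((H,U,((J,(Q,D),P,V),B)),S));
Scanning left-to-right, naming '(' by encounter order:
  pos 0: '(' -> open internal node _0 (depth 1)
  pos 3: '(' -> open internal node _1 (depth 2)
  pos 4: '(' -> open internal node _2 (depth 3)
  pos 9: '(' -> open internal node _3 (depth 4)
  pos 10: '(' -> open internal node _4 (depth 5)
  pos 13: '(' -> open internal node _5 (depth 6)
  pos 17: ')' -> close internal node _5 (now at depth 5)
  pos 22: ')' -> close internal node _4 (now at depth 4)
  pos 25: ')' -> close internal node _3 (now at depth 3)
  pos 26: ')' -> close internal node _2 (now at depth 2)
  pos 29: ')' -> close internal node _1 (now at depth 1)
  pos 30: ')' -> close internal node _0 (now at depth 0)
Total internal nodes: 6
BFS adjacency from root:
  _0: G _1
  _1: _2 S
  _2: H U _3
  _3: _4 B
  _4: J _5 P V
  _5: Q D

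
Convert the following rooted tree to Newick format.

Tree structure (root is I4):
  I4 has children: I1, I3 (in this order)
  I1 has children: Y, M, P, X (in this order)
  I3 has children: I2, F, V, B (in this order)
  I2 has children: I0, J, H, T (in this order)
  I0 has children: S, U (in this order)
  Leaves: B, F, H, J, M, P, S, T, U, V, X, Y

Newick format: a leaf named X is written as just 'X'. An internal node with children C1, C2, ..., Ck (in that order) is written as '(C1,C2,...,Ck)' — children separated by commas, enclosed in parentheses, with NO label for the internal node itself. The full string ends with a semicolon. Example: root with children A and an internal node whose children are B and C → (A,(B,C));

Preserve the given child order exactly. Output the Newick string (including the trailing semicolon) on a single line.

internal I4 with children ['I1', 'I3']
  internal I1 with children ['Y', 'M', 'P', 'X']
    leaf 'Y' → 'Y'
    leaf 'M' → 'M'
    leaf 'P' → 'P'
    leaf 'X' → 'X'
  → '(Y,M,P,X)'
  internal I3 with children ['I2', 'F', 'V', 'B']
    internal I2 with children ['I0', 'J', 'H', 'T']
      internal I0 with children ['S', 'U']
        leaf 'S' → 'S'
        leaf 'U' → 'U'
      → '(S,U)'
      leaf 'J' → 'J'
      leaf 'H' → 'H'
      leaf 'T' → 'T'
    → '((S,U),J,H,T)'
    leaf 'F' → 'F'
    leaf 'V' → 'V'
    leaf 'B' → 'B'
  → '(((S,U),J,H,T),F,V,B)'
→ '((Y,M,P,X),(((S,U),J,H,T),F,V,B))'
Final: ((Y,M,P,X),(((S,U),J,H,T),F,V,B));

Answer: ((Y,M,P,X),(((S,U),J,H,T),F,V,B));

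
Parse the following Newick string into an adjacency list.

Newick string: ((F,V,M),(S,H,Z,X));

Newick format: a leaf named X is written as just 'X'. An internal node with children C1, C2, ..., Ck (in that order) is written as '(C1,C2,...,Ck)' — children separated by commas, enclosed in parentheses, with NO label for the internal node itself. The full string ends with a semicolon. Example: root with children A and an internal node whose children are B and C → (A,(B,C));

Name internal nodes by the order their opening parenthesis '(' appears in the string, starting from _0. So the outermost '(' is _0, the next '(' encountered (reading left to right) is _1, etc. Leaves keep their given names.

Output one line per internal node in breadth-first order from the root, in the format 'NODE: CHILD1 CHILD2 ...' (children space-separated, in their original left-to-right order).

Answer: _0: _1 _2
_1: F V M
_2: S H Z X

Derivation:
Input: ((F,V,M),(S,H,Z,X));
Scanning left-to-right, naming '(' by encounter order:
  pos 0: '(' -> open internal node _0 (depth 1)
  pos 1: '(' -> open internal node _1 (depth 2)
  pos 7: ')' -> close internal node _1 (now at depth 1)
  pos 9: '(' -> open internal node _2 (depth 2)
  pos 17: ')' -> close internal node _2 (now at depth 1)
  pos 18: ')' -> close internal node _0 (now at depth 0)
Total internal nodes: 3
BFS adjacency from root:
  _0: _1 _2
  _1: F V M
  _2: S H Z X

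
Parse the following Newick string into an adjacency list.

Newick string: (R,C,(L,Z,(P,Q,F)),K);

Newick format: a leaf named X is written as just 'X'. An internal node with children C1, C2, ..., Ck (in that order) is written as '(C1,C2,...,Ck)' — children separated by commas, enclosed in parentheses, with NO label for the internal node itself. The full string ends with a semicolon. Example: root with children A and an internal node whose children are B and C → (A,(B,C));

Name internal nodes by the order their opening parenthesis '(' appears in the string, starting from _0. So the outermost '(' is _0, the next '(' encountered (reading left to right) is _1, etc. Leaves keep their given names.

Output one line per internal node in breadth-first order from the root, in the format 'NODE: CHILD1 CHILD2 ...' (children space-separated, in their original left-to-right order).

Input: (R,C,(L,Z,(P,Q,F)),K);
Scanning left-to-right, naming '(' by encounter order:
  pos 0: '(' -> open internal node _0 (depth 1)
  pos 5: '(' -> open internal node _1 (depth 2)
  pos 10: '(' -> open internal node _2 (depth 3)
  pos 16: ')' -> close internal node _2 (now at depth 2)
  pos 17: ')' -> close internal node _1 (now at depth 1)
  pos 20: ')' -> close internal node _0 (now at depth 0)
Total internal nodes: 3
BFS adjacency from root:
  _0: R C _1 K
  _1: L Z _2
  _2: P Q F

Answer: _0: R C _1 K
_1: L Z _2
_2: P Q F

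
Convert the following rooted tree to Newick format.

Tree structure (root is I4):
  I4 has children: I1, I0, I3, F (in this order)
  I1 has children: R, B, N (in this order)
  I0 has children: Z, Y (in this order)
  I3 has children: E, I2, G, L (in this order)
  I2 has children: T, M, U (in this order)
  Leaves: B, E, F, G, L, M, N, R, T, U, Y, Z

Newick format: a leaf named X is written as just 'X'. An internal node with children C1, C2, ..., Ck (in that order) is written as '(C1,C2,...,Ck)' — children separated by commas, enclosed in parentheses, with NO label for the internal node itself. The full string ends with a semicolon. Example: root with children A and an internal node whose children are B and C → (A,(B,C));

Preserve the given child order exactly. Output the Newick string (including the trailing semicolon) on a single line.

internal I4 with children ['I1', 'I0', 'I3', 'F']
  internal I1 with children ['R', 'B', 'N']
    leaf 'R' → 'R'
    leaf 'B' → 'B'
    leaf 'N' → 'N'
  → '(R,B,N)'
  internal I0 with children ['Z', 'Y']
    leaf 'Z' → 'Z'
    leaf 'Y' → 'Y'
  → '(Z,Y)'
  internal I3 with children ['E', 'I2', 'G', 'L']
    leaf 'E' → 'E'
    internal I2 with children ['T', 'M', 'U']
      leaf 'T' → 'T'
      leaf 'M' → 'M'
      leaf 'U' → 'U'
    → '(T,M,U)'
    leaf 'G' → 'G'
    leaf 'L' → 'L'
  → '(E,(T,M,U),G,L)'
  leaf 'F' → 'F'
→ '((R,B,N),(Z,Y),(E,(T,M,U),G,L),F)'
Final: ((R,B,N),(Z,Y),(E,(T,M,U),G,L),F);

Answer: ((R,B,N),(Z,Y),(E,(T,M,U),G,L),F);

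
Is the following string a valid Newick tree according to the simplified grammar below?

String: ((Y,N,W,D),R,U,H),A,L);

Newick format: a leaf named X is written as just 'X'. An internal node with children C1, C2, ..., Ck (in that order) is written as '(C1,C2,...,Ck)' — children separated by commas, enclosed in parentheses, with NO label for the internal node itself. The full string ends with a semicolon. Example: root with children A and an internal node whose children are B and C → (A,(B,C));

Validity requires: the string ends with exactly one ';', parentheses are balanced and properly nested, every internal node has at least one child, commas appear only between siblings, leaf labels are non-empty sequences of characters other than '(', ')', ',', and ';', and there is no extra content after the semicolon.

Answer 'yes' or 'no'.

Input: ((Y,N,W,D),R,U,H),A,L);
Paren balance: 2 '(' vs 3 ')' MISMATCH
Ends with single ';': True
Full parse: FAILS (extra content after tree at pos 17)
Valid: False

Answer: no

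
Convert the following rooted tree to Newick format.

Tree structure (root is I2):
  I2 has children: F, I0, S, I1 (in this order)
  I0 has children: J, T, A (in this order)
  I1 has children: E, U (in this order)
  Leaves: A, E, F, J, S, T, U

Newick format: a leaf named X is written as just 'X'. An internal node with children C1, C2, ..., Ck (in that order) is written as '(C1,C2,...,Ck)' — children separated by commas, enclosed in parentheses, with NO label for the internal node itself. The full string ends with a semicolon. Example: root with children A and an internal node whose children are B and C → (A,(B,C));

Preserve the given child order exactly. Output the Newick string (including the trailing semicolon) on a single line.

Answer: (F,(J,T,A),S,(E,U));

Derivation:
internal I2 with children ['F', 'I0', 'S', 'I1']
  leaf 'F' → 'F'
  internal I0 with children ['J', 'T', 'A']
    leaf 'J' → 'J'
    leaf 'T' → 'T'
    leaf 'A' → 'A'
  → '(J,T,A)'
  leaf 'S' → 'S'
  internal I1 with children ['E', 'U']
    leaf 'E' → 'E'
    leaf 'U' → 'U'
  → '(E,U)'
→ '(F,(J,T,A),S,(E,U))'
Final: (F,(J,T,A),S,(E,U));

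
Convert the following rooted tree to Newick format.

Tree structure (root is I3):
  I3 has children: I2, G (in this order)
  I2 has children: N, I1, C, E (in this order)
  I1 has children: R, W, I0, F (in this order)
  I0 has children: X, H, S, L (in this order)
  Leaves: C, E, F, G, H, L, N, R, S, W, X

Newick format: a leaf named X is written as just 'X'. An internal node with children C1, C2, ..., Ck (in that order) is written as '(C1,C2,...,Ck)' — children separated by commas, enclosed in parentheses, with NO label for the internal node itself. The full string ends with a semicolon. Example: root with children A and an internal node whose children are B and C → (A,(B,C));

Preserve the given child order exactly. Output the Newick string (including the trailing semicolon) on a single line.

internal I3 with children ['I2', 'G']
  internal I2 with children ['N', 'I1', 'C', 'E']
    leaf 'N' → 'N'
    internal I1 with children ['R', 'W', 'I0', 'F']
      leaf 'R' → 'R'
      leaf 'W' → 'W'
      internal I0 with children ['X', 'H', 'S', 'L']
        leaf 'X' → 'X'
        leaf 'H' → 'H'
        leaf 'S' → 'S'
        leaf 'L' → 'L'
      → '(X,H,S,L)'
      leaf 'F' → 'F'
    → '(R,W,(X,H,S,L),F)'
    leaf 'C' → 'C'
    leaf 'E' → 'E'
  → '(N,(R,W,(X,H,S,L),F),C,E)'
  leaf 'G' → 'G'
→ '((N,(R,W,(X,H,S,L),F),C,E),G)'
Final: ((N,(R,W,(X,H,S,L),F),C,E),G);

Answer: ((N,(R,W,(X,H,S,L),F),C,E),G);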